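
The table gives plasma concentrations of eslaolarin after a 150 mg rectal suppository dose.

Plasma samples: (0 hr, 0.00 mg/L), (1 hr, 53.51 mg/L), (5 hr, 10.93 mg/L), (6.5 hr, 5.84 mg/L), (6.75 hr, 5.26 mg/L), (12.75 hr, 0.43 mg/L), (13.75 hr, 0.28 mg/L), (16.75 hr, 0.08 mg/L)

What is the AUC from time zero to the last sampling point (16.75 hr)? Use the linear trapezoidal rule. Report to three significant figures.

Trapezoidal AUC_0→16.75:
  [0→1]: (0.00+53.51)/2 × 1 = 26.755
  [1→5]: (53.51+10.93)/2 × 4 = 128.88
  [5→6.5]: (10.93+5.84)/2 × 1.5 = 12.5775
  [6.5→6.75]: (5.84+5.26)/2 × 0.25 = 1.3875
  [6.75→12.75]: (5.26+0.43)/2 × 6 = 17.07
  [12.75→13.75]: (0.43+0.28)/2 × 1 = 0.355
  [13.75→16.75]: (0.28+0.08)/2 × 3 = 0.54
  Sum = 187.565 mg/L·hr

AUC = 188 mg/L·hr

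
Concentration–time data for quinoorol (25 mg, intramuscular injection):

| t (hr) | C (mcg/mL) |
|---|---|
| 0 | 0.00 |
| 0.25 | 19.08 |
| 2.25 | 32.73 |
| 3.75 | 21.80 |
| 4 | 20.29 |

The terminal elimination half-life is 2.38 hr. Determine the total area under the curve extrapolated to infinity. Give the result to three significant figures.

AUC = 170 mcg/mL·hr

Trapezoidal AUC_0→4:
  [0→0.25]: (0.00+19.08)/2 × 0.25 = 2.385
  [0.25→2.25]: (19.08+32.73)/2 × 2 = 51.81
  [2.25→3.75]: (32.73+21.80)/2 × 1.5 = 40.8975
  [3.75→4]: (21.80+20.29)/2 × 0.25 = 5.26125
  Sum = 100.35375 mcg/mL·hr
k_e = ln2 / t½ = 0.693147 / 2.38 = 0.2912 hr^-1
Extrapolated tail: C_last / k_e = 20.29 / 0.2912 = 69.677
AUC_0→∞ = 100.35375 + 69.677 = 170.03075 mcg/mL·hr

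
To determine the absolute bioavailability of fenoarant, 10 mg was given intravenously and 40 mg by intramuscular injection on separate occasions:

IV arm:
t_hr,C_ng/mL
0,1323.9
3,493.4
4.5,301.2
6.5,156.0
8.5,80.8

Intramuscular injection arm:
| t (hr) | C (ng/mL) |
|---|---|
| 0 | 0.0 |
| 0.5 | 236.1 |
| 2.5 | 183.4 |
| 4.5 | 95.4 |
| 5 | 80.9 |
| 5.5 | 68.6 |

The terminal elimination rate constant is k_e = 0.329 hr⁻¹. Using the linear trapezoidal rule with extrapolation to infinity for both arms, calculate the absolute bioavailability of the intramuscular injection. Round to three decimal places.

F = 0.061

Trapezoidal AUC_0→8.5 (IV):
  [0→3]: (1323.9+493.4)/2 × 3 = 2725.95
  [3→4.5]: (493.4+301.2)/2 × 1.5 = 595.95
  [4.5→6.5]: (301.2+156.0)/2 × 2 = 457.2
  [6.5→8.5]: (156.0+80.8)/2 × 2 = 236.8
  Sum = 4015.9 ng/mL·hr
IV tail: 80.8/0.329 = 245.593; AUC_iv,0→∞ = 4015.9 + 245.593 = 4261.493 ng/mL·hr
Trapezoidal AUC_0→5.5 (intramuscular injection):
  [0→0.5]: (0.0+236.1)/2 × 0.5 = 59.025
  [0.5→2.5]: (236.1+183.4)/2 × 2 = 419.5
  [2.5→4.5]: (183.4+95.4)/2 × 2 = 278.8
  [4.5→5]: (95.4+80.9)/2 × 0.5 = 44.075
  [5→5.5]: (80.9+68.6)/2 × 0.5 = 37.375
  Sum = 838.775 ng/mL·hr
intramuscular injection tail: 68.6/0.329 = 208.511; AUC_ev,0→∞ = 838.775 + 208.511 = 1047.286 ng/mL·hr
F = (AUC_ev/D_ev)/(AUC_iv/D_iv) = (1047.286/40)/(4261.493/10) = 26.18215/426.1493 = 0.0614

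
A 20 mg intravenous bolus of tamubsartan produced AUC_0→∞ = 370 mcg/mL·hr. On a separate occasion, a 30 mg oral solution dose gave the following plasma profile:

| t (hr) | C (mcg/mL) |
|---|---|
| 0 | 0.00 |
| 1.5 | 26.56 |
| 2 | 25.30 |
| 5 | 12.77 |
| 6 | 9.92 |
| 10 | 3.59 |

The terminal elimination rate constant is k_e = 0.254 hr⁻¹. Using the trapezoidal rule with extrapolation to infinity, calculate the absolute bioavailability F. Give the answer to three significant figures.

Trapezoidal AUC_0→10 (oral solution):
  [0→1.5]: (0.00+26.56)/2 × 1.5 = 19.92
  [1.5→2]: (26.56+25.30)/2 × 0.5 = 12.965
  [2→5]: (25.30+12.77)/2 × 3 = 57.105
  [5→6]: (12.77+9.92)/2 × 1 = 11.345
  [6→10]: (9.92+3.59)/2 × 4 = 27.02
  Sum = 128.355 mcg/mL·hr
Tail: C_last/k_e = 3.59/0.254 = 14.134
AUC_0→∞ (oral solution) = 128.355 + 14.134 = 142.489 mcg/mL·hr
F = (AUC_ev/D_ev)/(AUC_iv/D_iv) = (142.489/30)/(370/20) = 4.74963/18.5 = 0.2567

F = 0.257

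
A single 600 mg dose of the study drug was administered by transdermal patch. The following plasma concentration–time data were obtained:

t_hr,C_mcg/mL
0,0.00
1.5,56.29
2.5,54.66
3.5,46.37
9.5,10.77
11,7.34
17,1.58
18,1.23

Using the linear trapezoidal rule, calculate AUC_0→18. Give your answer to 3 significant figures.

Trapezoidal AUC_0→18:
  [0→1.5]: (0.00+56.29)/2 × 1.5 = 42.2175
  [1.5→2.5]: (56.29+54.66)/2 × 1 = 55.475
  [2.5→3.5]: (54.66+46.37)/2 × 1 = 50.515
  [3.5→9.5]: (46.37+10.77)/2 × 6 = 171.42
  [9.5→11]: (10.77+7.34)/2 × 1.5 = 13.5825
  [11→17]: (7.34+1.58)/2 × 6 = 26.76
  [17→18]: (1.58+1.23)/2 × 1 = 1.405
  Sum = 361.375 mcg/mL·hr

AUC = 361 mcg/mL·hr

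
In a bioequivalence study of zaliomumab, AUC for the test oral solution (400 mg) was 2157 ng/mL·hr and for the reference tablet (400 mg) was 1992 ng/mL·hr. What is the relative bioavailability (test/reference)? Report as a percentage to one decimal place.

F_rel = 108.3%

F_rel = (AUC_test/D_test) / (AUC_ref/D_ref)
      = (2157/400) / (1992/400)
      = 5.3925 / 4.98 = 1.0828 = 108.28%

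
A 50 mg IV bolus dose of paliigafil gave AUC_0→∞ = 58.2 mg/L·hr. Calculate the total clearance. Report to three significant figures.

CL = 0.859 L/hr

CL = Dose_iv / AUC_0→∞
   = 50 / 58.2 = 0.859107 L/hr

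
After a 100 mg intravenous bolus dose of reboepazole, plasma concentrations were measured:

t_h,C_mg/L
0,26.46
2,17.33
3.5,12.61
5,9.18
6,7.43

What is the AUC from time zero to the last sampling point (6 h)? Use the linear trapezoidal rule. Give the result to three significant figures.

AUC = 90.9 mg/L·h

Trapezoidal AUC_0→6:
  [0→2]: (26.46+17.33)/2 × 2 = 43.79
  [2→3.5]: (17.33+12.61)/2 × 1.5 = 22.455
  [3.5→5]: (12.61+9.18)/2 × 1.5 = 16.3425
  [5→6]: (9.18+7.43)/2 × 1 = 8.305
  Sum = 90.8925 mg/L·h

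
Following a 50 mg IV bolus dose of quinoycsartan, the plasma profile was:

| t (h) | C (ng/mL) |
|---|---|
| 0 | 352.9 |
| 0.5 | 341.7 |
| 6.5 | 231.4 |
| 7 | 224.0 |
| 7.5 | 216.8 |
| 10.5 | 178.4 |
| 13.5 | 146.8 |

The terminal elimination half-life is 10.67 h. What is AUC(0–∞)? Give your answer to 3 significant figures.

Trapezoidal AUC_0→13.5:
  [0→0.5]: (352.9+341.7)/2 × 0.5 = 173.65
  [0.5→6.5]: (341.7+231.4)/2 × 6 = 1719.3
  [6.5→7]: (231.4+224.0)/2 × 0.5 = 113.85
  [7→7.5]: (224.0+216.8)/2 × 0.5 = 110.2
  [7.5→10.5]: (216.8+178.4)/2 × 3 = 592.8
  [10.5→13.5]: (178.4+146.8)/2 × 3 = 487.8
  Sum = 3197.6 ng/mL·h
k_e = ln2 / t½ = 0.693147 / 10.67 = 0.0650 h^-1
Extrapolated tail: C_last / k_e = 146.8 / 0.065 = 2258.462
AUC_0→∞ = 3197.6 + 2258.462 = 5456.062 ng/mL·h

AUC = 5460 ng/mL·h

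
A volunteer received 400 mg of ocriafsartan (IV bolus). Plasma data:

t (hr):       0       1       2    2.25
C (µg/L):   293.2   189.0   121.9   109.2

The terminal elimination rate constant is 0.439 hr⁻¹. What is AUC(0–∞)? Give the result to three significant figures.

AUC = 674 µg/L·hr

Trapezoidal AUC_0→2.25:
  [0→1]: (293.2+189.0)/2 × 1 = 241.1
  [1→2]: (189.0+121.9)/2 × 1 = 155.45
  [2→2.25]: (121.9+109.2)/2 × 0.25 = 28.8875
  Sum = 425.4375 µg/L·hr
Extrapolated tail: C_last / k_e = 109.2 / 0.439 = 248.747
AUC_0→∞ = 425.4375 + 248.747 = 674.1845 µg/L·hr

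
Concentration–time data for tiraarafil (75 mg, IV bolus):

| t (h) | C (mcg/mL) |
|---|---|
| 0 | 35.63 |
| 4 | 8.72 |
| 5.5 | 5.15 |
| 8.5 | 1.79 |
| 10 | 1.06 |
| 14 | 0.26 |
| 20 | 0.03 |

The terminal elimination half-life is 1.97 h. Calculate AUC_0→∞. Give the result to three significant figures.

Trapezoidal AUC_0→20:
  [0→4]: (35.63+8.72)/2 × 4 = 88.7
  [4→5.5]: (8.72+5.15)/2 × 1.5 = 10.4025
  [5.5→8.5]: (5.15+1.79)/2 × 3 = 10.41
  [8.5→10]: (1.79+1.06)/2 × 1.5 = 2.1375
  [10→14]: (1.06+0.26)/2 × 4 = 2.64
  [14→20]: (0.26+0.03)/2 × 6 = 0.87
  Sum = 115.16 mcg/mL·h
k_e = ln2 / t½ = 0.693147 / 1.97 = 0.3519 h^-1
Extrapolated tail: C_last / k_e = 0.03 / 0.3519 = 0.085
AUC_0→∞ = 115.16 + 0.085 = 115.245 mcg/mL·h

AUC = 115 mcg/mL·h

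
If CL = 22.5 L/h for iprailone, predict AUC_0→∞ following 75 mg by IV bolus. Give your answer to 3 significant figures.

AUC = 3.33 mg/L·h

AUC_0→∞ = Dose_iv / CL
        = 75 / 22.5 = 3.33333 mg/L·h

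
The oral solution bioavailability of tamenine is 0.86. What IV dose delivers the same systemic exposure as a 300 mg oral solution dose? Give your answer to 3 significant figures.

Systemic exposure from an extravascular dose = F × D_ev, so the equivalent IV dose is F × D_ev.
D_iv = F × D_ev = 0.86 × 300 = 258 mg

D_iv = 258 mg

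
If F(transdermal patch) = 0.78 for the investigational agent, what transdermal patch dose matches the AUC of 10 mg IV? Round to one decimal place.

For equal systemic exposure: F × D_ev = D_iv
D_ev = D_iv / F = 10 / 0.78 = 12.8205 mg

D_transdermal = 12.8 mg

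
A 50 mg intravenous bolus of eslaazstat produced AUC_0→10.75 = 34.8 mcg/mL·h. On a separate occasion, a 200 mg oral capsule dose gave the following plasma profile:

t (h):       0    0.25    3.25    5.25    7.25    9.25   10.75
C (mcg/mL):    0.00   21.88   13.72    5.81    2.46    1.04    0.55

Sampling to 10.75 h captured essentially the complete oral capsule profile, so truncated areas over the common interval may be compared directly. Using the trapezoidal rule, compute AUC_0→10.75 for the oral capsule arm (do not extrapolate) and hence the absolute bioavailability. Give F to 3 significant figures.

Trapezoidal AUC_0→10.75 (oral capsule):
  [0→0.25]: (0.00+21.88)/2 × 0.25 = 2.735
  [0.25→3.25]: (21.88+13.72)/2 × 3 = 53.4
  [3.25→5.25]: (13.72+5.81)/2 × 2 = 19.53
  [5.25→7.25]: (5.81+2.46)/2 × 2 = 8.27
  [7.25→9.25]: (2.46+1.04)/2 × 2 = 3.5
  [9.25→10.75]: (1.04+0.55)/2 × 1.5 = 1.1925
  Sum = 88.6275 mcg/mL·h
F = (AUC_ev/D_ev)/(AUC_iv/D_iv) = (88.6275/200)/(34.8/50) = 0.4431375/0.696 = 0.6367

F = 0.637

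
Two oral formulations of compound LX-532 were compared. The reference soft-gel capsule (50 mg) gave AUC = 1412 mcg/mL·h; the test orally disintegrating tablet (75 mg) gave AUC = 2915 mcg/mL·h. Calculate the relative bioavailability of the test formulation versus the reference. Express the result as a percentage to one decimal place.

F_rel = 137.6%

F_rel = (AUC_test/D_test) / (AUC_ref/D_ref)
      = (2915/75) / (1412/50)
      = 38.8667 / 28.24 = 1.3763 = 137.63%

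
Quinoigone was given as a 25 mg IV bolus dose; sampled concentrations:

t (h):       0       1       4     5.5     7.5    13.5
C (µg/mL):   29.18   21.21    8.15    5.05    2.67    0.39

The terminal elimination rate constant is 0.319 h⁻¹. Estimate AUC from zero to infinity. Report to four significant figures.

AUC = 97.26 µg/mL·h

Trapezoidal AUC_0→13.5:
  [0→1]: (29.18+21.21)/2 × 1 = 25.195
  [1→4]: (21.21+8.15)/2 × 3 = 44.04
  [4→5.5]: (8.15+5.05)/2 × 1.5 = 9.9
  [5.5→7.5]: (5.05+2.67)/2 × 2 = 7.72
  [7.5→13.5]: (2.67+0.39)/2 × 6 = 9.18
  Sum = 96.035 µg/mL·h
Extrapolated tail: C_last / k_e = 0.39 / 0.319 = 1.223
AUC_0→∞ = 96.035 + 1.223 = 97.258 µg/mL·h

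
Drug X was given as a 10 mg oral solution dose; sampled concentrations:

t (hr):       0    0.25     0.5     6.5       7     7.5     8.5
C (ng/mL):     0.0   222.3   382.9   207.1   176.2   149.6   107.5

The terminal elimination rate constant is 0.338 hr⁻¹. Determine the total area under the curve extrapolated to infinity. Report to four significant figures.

AUC = 2497 ng/mL·hr

Trapezoidal AUC_0→8.5:
  [0→0.25]: (0.0+222.3)/2 × 0.25 = 27.7875
  [0.25→0.5]: (222.3+382.9)/2 × 0.25 = 75.65
  [0.5→6.5]: (382.9+207.1)/2 × 6 = 1770.0
  [6.5→7]: (207.1+176.2)/2 × 0.5 = 95.825
  [7→7.5]: (176.2+149.6)/2 × 0.5 = 81.45
  [7.5→8.5]: (149.6+107.5)/2 × 1 = 128.55
  Sum = 2179.2625 ng/mL·hr
Extrapolated tail: C_last / k_e = 107.5 / 0.338 = 318.047
AUC_0→∞ = 2179.2625 + 318.047 = 2497.3095 ng/mL·hr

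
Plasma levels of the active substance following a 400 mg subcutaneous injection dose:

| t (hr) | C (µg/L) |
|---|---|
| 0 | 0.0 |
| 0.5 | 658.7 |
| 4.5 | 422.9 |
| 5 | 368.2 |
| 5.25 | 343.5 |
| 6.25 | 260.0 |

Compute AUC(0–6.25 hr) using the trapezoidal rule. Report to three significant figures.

AUC = 2920 µg/L·hr

Trapezoidal AUC_0→6.25:
  [0→0.5]: (0.0+658.7)/2 × 0.5 = 164.675
  [0.5→4.5]: (658.7+422.9)/2 × 4 = 2163.2
  [4.5→5]: (422.9+368.2)/2 × 0.5 = 197.775
  [5→5.25]: (368.2+343.5)/2 × 0.25 = 88.9625
  [5.25→6.25]: (343.5+260.0)/2 × 1 = 301.75
  Sum = 2916.3625 µg/L·hr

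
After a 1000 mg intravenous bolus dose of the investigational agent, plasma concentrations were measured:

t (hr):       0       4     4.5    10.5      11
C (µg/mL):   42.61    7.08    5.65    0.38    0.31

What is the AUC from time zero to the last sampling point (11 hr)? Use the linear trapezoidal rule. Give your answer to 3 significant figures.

Trapezoidal AUC_0→11:
  [0→4]: (42.61+7.08)/2 × 4 = 99.38
  [4→4.5]: (7.08+5.65)/2 × 0.5 = 3.1825
  [4.5→10.5]: (5.65+0.38)/2 × 6 = 18.09
  [10.5→11]: (0.38+0.31)/2 × 0.5 = 0.1725
  Sum = 120.825 µg/mL·hr

AUC = 121 µg/mL·hr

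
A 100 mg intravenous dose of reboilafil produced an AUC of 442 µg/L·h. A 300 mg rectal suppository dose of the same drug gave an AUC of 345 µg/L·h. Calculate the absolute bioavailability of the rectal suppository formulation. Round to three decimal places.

F = (AUC_ev / D_ev) / (AUC_iv / D_iv)
  = (345/300) / (442/100)
  = 1.15 / 4.42 = 0.2602

F = 0.260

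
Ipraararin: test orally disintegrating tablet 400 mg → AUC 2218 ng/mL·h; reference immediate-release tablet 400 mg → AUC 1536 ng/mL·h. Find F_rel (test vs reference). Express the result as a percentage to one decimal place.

F_rel = (AUC_test/D_test) / (AUC_ref/D_ref)
      = (2218/400) / (1536/400)
      = 5.545 / 3.84 = 1.4440 = 144.40%

F_rel = 144.4%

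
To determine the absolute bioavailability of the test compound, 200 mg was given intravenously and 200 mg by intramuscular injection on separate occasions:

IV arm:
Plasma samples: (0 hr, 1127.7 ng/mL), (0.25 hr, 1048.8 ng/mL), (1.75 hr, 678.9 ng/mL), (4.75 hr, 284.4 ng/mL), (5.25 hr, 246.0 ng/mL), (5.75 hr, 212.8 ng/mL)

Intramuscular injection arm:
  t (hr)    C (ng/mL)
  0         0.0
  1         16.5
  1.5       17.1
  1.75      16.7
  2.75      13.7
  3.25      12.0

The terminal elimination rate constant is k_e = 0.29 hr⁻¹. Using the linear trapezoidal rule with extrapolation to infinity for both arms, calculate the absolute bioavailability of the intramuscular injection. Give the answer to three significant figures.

F = 0.0210

Trapezoidal AUC_0→5.75 (IV):
  [0→0.25]: (1127.7+1048.8)/2 × 0.25 = 272.0625
  [0.25→1.75]: (1048.8+678.9)/2 × 1.5 = 1295.775
  [1.75→4.75]: (678.9+284.4)/2 × 3 = 1444.95
  [4.75→5.25]: (284.4+246.0)/2 × 0.5 = 132.6
  [5.25→5.75]: (246.0+212.8)/2 × 0.5 = 114.7
  Sum = 3260.0875 ng/mL·hr
IV tail: 212.8/0.29 = 733.793; AUC_iv,0→∞ = 3260.0875 + 733.793 = 3993.8805 ng/mL·hr
Trapezoidal AUC_0→3.25 (intramuscular injection):
  [0→1]: (0.0+16.5)/2 × 1 = 8.25
  [1→1.5]: (16.5+17.1)/2 × 0.5 = 8.4
  [1.5→1.75]: (17.1+16.7)/2 × 0.25 = 4.225
  [1.75→2.75]: (16.7+13.7)/2 × 1 = 15.2
  [2.75→3.25]: (13.7+12.0)/2 × 0.5 = 6.425
  Sum = 42.5 ng/mL·hr
intramuscular injection tail: 12.0/0.29 = 41.379; AUC_ev,0→∞ = 42.5 + 41.379 = 83.879 ng/mL·hr
F = (AUC_ev/D_ev)/(AUC_iv/D_iv) = (83.879/200)/(3993.8805/200) = 0.419395/19.9694 = 0.0210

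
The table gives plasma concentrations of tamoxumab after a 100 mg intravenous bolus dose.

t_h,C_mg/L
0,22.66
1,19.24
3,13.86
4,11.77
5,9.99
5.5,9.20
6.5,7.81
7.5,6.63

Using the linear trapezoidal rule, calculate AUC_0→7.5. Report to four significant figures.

AUC = 98.27 mg/L·h

Trapezoidal AUC_0→7.5:
  [0→1]: (22.66+19.24)/2 × 1 = 20.95
  [1→3]: (19.24+13.86)/2 × 2 = 33.1
  [3→4]: (13.86+11.77)/2 × 1 = 12.815
  [4→5]: (11.77+9.99)/2 × 1 = 10.88
  [5→5.5]: (9.99+9.20)/2 × 0.5 = 4.7975
  [5.5→6.5]: (9.20+7.81)/2 × 1 = 8.505
  [6.5→7.5]: (7.81+6.63)/2 × 1 = 7.22
  Sum = 98.2675 mg/L·h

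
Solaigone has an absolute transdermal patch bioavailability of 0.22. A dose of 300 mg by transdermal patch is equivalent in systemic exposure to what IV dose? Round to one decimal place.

Systemic exposure from an extravascular dose = F × D_ev, so the equivalent IV dose is F × D_ev.
D_iv = F × D_ev = 0.22 × 300 = 66 mg

D_iv = 66.0 mg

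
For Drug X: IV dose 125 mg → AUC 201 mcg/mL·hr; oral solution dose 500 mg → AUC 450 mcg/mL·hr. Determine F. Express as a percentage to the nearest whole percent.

F = 56%

F = (AUC_ev / D_ev) / (AUC_iv / D_iv)
  = (450/500) / (201/125)
  = 0.9 / 1.608 = 0.5597
  = 55.97%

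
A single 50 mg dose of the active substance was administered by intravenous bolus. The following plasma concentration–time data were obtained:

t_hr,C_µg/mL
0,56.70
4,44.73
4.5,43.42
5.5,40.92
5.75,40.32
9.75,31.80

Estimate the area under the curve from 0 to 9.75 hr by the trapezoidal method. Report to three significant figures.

Trapezoidal AUC_0→9.75:
  [0→4]: (56.70+44.73)/2 × 4 = 202.86
  [4→4.5]: (44.73+43.42)/2 × 0.5 = 22.0375
  [4.5→5.5]: (43.42+40.92)/2 × 1 = 42.17
  [5.5→5.75]: (40.92+40.32)/2 × 0.25 = 10.155
  [5.75→9.75]: (40.32+31.80)/2 × 4 = 144.24
  Sum = 421.4625 µg/mL·hr

AUC = 421 µg/mL·hr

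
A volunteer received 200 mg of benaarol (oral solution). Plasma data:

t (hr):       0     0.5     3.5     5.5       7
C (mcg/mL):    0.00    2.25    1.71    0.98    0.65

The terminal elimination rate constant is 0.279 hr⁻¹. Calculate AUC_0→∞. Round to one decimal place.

AUC = 12.7 mcg/mL·hr

Trapezoidal AUC_0→7:
  [0→0.5]: (0.00+2.25)/2 × 0.5 = 0.5625
  [0.5→3.5]: (2.25+1.71)/2 × 3 = 5.94
  [3.5→5.5]: (1.71+0.98)/2 × 2 = 2.69
  [5.5→7]: (0.98+0.65)/2 × 1.5 = 1.2225
  Sum = 10.415 mcg/mL·hr
Extrapolated tail: C_last / k_e = 0.65 / 0.279 = 2.330
AUC_0→∞ = 10.415 + 2.330 = 12.745 mcg/mL·hr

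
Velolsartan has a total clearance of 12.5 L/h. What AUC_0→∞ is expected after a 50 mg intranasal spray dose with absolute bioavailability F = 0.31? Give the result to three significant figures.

AUC = 1.24 mg/L·h

AUC_0→∞ = F × Dose / CL
        = 0.31 × 50 / 12.5 = 1.24 mg/L·h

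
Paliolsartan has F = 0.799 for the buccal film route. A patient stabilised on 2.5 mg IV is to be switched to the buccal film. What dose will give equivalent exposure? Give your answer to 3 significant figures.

For equal systemic exposure: F × D_ev = D_iv
D_ev = D_iv / F = 2.5 / 0.799 = 3.12891 mg

D_buccal = 3.13 mg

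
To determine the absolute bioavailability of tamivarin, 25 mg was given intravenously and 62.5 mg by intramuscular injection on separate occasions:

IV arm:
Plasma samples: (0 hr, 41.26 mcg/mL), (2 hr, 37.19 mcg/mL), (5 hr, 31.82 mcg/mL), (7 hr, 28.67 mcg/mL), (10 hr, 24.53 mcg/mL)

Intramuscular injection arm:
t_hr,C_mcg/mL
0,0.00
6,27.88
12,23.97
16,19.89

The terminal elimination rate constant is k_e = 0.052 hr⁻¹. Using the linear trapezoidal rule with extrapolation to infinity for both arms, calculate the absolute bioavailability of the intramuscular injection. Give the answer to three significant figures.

F = 0.357

Trapezoidal AUC_0→10 (IV):
  [0→2]: (41.26+37.19)/2 × 2 = 78.45
  [2→5]: (37.19+31.82)/2 × 3 = 103.515
  [5→7]: (31.82+28.67)/2 × 2 = 60.49
  [7→10]: (28.67+24.53)/2 × 3 = 79.8
  Sum = 322.255 mcg/mL·hr
IV tail: 24.53/0.052 = 471.731; AUC_iv,0→∞ = 322.255 + 471.731 = 793.986 mcg/mL·hr
Trapezoidal AUC_0→16 (intramuscular injection):
  [0→6]: (0.00+27.88)/2 × 6 = 83.64
  [6→12]: (27.88+23.97)/2 × 6 = 155.55
  [12→16]: (23.97+19.89)/2 × 4 = 87.72
  Sum = 326.91 mcg/mL·hr
intramuscular injection tail: 19.89/0.052 = 382.500; AUC_ev,0→∞ = 326.91 + 382.500 = 709.41 mcg/mL·hr
F = (AUC_ev/D_ev)/(AUC_iv/D_iv) = (709.41/62.5)/(793.986/25) = 11.35056/31.75944 = 0.3574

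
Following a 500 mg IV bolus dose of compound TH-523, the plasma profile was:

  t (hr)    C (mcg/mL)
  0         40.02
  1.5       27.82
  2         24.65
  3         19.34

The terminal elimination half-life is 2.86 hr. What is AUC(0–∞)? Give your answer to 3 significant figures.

Trapezoidal AUC_0→3:
  [0→1.5]: (40.02+27.82)/2 × 1.5 = 50.88
  [1.5→2]: (27.82+24.65)/2 × 0.5 = 13.1175
  [2→3]: (24.65+19.34)/2 × 1 = 21.995
  Sum = 85.9925 mcg/mL·hr
k_e = ln2 / t½ = 0.693147 / 2.86 = 0.2424 hr^-1
Extrapolated tail: C_last / k_e = 19.34 / 0.2424 = 79.785
AUC_0→∞ = 85.9925 + 79.785 = 165.7775 mcg/mL·hr

AUC = 166 mcg/mL·hr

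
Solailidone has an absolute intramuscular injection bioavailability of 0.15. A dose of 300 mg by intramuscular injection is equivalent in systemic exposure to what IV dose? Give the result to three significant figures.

D_iv = 45.0 mg

Systemic exposure from an extravascular dose = F × D_ev, so the equivalent IV dose is F × D_ev.
D_iv = F × D_ev = 0.15 × 300 = 45 mg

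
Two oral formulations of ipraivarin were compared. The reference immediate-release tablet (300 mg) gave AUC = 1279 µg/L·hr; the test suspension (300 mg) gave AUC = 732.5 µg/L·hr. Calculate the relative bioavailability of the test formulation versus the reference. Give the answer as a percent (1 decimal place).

F_rel = 57.3%

F_rel = (AUC_test/D_test) / (AUC_ref/D_ref)
      = (732.5/300) / (1279/300)
      = 2.44167 / 4.26333 = 0.5727 = 57.27%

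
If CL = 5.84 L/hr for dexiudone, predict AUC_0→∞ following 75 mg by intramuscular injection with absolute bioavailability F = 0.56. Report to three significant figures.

AUC_0→∞ = F × Dose / CL
        = 0.56 × 75 / 5.84 = 7.19178 mg/L·hr

AUC = 7.19 mg/L·hr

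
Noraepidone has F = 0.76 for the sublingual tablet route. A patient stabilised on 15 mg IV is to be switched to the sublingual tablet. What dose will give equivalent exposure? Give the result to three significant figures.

D_sublingual = 19.7 mg

For equal systemic exposure: F × D_ev = D_iv
D_ev = D_iv / F = 15 / 0.76 = 19.7368 mg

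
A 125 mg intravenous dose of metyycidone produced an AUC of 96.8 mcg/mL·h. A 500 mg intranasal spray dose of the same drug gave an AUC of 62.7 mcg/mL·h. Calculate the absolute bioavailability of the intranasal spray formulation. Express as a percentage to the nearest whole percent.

F = (AUC_ev / D_ev) / (AUC_iv / D_iv)
  = (62.7/500) / (96.8/125)
  = 0.1254 / 0.7744 = 0.1619
  = 16.19%

F = 16%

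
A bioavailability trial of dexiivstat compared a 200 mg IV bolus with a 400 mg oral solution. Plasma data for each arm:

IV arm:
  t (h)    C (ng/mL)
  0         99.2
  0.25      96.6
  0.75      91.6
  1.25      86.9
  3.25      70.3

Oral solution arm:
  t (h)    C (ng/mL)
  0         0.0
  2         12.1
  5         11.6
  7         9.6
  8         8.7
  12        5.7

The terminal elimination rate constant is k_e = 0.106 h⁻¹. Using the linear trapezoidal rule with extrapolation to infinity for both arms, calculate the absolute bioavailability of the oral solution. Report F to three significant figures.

Trapezoidal AUC_0→3.25 (IV):
  [0→0.25]: (99.2+96.6)/2 × 0.25 = 24.475
  [0.25→0.75]: (96.6+91.6)/2 × 0.5 = 47.05
  [0.75→1.25]: (91.6+86.9)/2 × 0.5 = 44.625
  [1.25→3.25]: (86.9+70.3)/2 × 2 = 157.2
  Sum = 273.35 ng/mL·h
IV tail: 70.3/0.106 = 663.208; AUC_iv,0→∞ = 273.35 + 663.208 = 936.558 ng/mL·h
Trapezoidal AUC_0→12 (oral solution):
  [0→2]: (0.0+12.1)/2 × 2 = 12.1
  [2→5]: (12.1+11.6)/2 × 3 = 35.55
  [5→7]: (11.6+9.6)/2 × 2 = 21.2
  [7→8]: (9.6+8.7)/2 × 1 = 9.15
  [8→12]: (8.7+5.7)/2 × 4 = 28.8
  Sum = 106.8 ng/mL·h
oral solution tail: 5.7/0.106 = 53.774; AUC_ev,0→∞ = 106.8 + 53.774 = 160.574 ng/mL·h
F = (AUC_ev/D_ev)/(AUC_iv/D_iv) = (160.574/400)/(936.558/200) = 0.401435/4.68279 = 0.0857

F = 0.0857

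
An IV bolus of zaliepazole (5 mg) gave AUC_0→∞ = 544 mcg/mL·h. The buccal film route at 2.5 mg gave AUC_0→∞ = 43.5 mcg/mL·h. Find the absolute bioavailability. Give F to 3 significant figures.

F = 0.160

F = (AUC_ev / D_ev) / (AUC_iv / D_iv)
  = (43.5/2.5) / (544/5)
  = 17.4 / 108.8 = 0.1599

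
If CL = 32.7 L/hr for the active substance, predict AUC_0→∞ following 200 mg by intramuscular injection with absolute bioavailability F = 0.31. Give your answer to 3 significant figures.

AUC_0→∞ = F × Dose / CL
        = 0.31 × 200 / 32.7 = 1.89602 mg/L·hr

AUC = 1.90 mg/L·hr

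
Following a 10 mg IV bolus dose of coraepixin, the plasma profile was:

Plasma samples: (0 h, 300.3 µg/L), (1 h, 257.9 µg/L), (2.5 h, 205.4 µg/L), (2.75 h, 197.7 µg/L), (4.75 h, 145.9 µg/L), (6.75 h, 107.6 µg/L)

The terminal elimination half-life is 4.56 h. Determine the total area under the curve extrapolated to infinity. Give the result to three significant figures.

Trapezoidal AUC_0→6.75:
  [0→1]: (300.3+257.9)/2 × 1 = 279.1
  [1→2.5]: (257.9+205.4)/2 × 1.5 = 347.475
  [2.5→2.75]: (205.4+197.7)/2 × 0.25 = 50.3875
  [2.75→4.75]: (197.7+145.9)/2 × 2 = 343.6
  [4.75→6.75]: (145.9+107.6)/2 × 2 = 253.5
  Sum = 1274.0625 µg/L·h
k_e = ln2 / t½ = 0.693147 / 4.56 = 0.1520 h^-1
Extrapolated tail: C_last / k_e = 107.6 / 0.152 = 707.895
AUC_0→∞ = 1274.0625 + 707.895 = 1981.9575 µg/L·h

AUC = 1980 µg/L·h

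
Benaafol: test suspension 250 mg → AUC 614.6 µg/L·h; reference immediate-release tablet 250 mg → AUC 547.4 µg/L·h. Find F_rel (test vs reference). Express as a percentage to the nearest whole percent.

F_rel = (AUC_test/D_test) / (AUC_ref/D_ref)
      = (614.6/250) / (547.4/250)
      = 2.4584 / 2.1896 = 1.1228 = 112.28%

F_rel = 112%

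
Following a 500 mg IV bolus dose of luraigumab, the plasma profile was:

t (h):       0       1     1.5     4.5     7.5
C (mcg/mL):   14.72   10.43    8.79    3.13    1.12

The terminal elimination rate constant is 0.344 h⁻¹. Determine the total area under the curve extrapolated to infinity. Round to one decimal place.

AUC = 44.9 mcg/mL·h

Trapezoidal AUC_0→7.5:
  [0→1]: (14.72+10.43)/2 × 1 = 12.575
  [1→1.5]: (10.43+8.79)/2 × 0.5 = 4.805
  [1.5→4.5]: (8.79+3.13)/2 × 3 = 17.88
  [4.5→7.5]: (3.13+1.12)/2 × 3 = 6.375
  Sum = 41.635 mcg/mL·h
Extrapolated tail: C_last / k_e = 1.12 / 0.344 = 3.256
AUC_0→∞ = 41.635 + 3.256 = 44.891 mcg/mL·h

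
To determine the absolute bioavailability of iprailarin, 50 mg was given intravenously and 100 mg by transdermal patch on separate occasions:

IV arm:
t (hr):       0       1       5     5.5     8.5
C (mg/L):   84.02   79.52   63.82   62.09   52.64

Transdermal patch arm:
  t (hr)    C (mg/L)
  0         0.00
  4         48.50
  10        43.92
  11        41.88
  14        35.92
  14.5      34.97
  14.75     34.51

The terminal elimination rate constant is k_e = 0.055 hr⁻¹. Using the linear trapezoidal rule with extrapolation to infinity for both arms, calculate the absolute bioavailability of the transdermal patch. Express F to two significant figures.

Trapezoidal AUC_0→8.5 (IV):
  [0→1]: (84.02+79.52)/2 × 1 = 81.77
  [1→5]: (79.52+63.82)/2 × 4 = 286.68
  [5→5.5]: (63.82+62.09)/2 × 0.5 = 31.4775
  [5.5→8.5]: (62.09+52.64)/2 × 3 = 172.095
  Sum = 572.0225 mg/L·hr
IV tail: 52.64/0.055 = 957.091; AUC_iv,0→∞ = 572.0225 + 957.091 = 1529.1135 mg/L·hr
Trapezoidal AUC_0→14.75 (transdermal patch):
  [0→4]: (0.00+48.50)/2 × 4 = 97.0
  [4→10]: (48.50+43.92)/2 × 6 = 277.26
  [10→11]: (43.92+41.88)/2 × 1 = 42.9
  [11→14]: (41.88+35.92)/2 × 3 = 116.7
  [14→14.5]: (35.92+34.97)/2 × 0.5 = 17.7225
  [14.5→14.75]: (34.97+34.51)/2 × 0.25 = 8.685
  Sum = 560.2675 mg/L·hr
transdermal patch tail: 34.51/0.055 = 627.455; AUC_ev,0→∞ = 560.2675 + 627.455 = 1187.7225 mg/L·hr
F = (AUC_ev/D_ev)/(AUC_iv/D_iv) = (1187.7225/100)/(1529.1135/50) = 11.877225/30.58227 = 0.3884

F = 0.39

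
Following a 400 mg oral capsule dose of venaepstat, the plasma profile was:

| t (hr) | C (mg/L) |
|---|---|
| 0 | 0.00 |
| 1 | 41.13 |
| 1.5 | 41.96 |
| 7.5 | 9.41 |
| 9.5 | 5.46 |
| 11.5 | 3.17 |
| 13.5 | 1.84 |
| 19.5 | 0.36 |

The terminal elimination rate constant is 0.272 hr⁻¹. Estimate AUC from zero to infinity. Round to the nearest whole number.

AUC = 232 mg/L·hr

Trapezoidal AUC_0→19.5:
  [0→1]: (0.00+41.13)/2 × 1 = 20.565
  [1→1.5]: (41.13+41.96)/2 × 0.5 = 20.7725
  [1.5→7.5]: (41.96+9.41)/2 × 6 = 154.11
  [7.5→9.5]: (9.41+5.46)/2 × 2 = 14.87
  [9.5→11.5]: (5.46+3.17)/2 × 2 = 8.63
  [11.5→13.5]: (3.17+1.84)/2 × 2 = 5.01
  [13.5→19.5]: (1.84+0.36)/2 × 6 = 6.6
  Sum = 230.5575 mg/L·hr
Extrapolated tail: C_last / k_e = 0.36 / 0.272 = 1.324
AUC_0→∞ = 230.5575 + 1.324 = 231.8815 mg/L·hr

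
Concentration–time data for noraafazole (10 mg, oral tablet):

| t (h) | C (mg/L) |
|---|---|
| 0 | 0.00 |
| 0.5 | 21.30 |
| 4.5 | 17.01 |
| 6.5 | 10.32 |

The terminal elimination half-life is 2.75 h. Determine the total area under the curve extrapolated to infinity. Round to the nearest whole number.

AUC = 150 mg/L·h

Trapezoidal AUC_0→6.5:
  [0→0.5]: (0.00+21.30)/2 × 0.5 = 5.325
  [0.5→4.5]: (21.30+17.01)/2 × 4 = 76.62
  [4.5→6.5]: (17.01+10.32)/2 × 2 = 27.33
  Sum = 109.275 mg/L·h
k_e = ln2 / t½ = 0.693147 / 2.75 = 0.2521 h^-1
Extrapolated tail: C_last / k_e = 10.32 / 0.2521 = 40.936
AUC_0→∞ = 109.275 + 40.936 = 150.211 mg/L·h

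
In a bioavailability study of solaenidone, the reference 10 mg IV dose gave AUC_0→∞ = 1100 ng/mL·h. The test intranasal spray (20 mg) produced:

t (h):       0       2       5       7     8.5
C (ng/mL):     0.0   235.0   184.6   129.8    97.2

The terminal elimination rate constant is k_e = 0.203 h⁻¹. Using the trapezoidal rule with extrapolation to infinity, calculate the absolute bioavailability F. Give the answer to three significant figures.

F = 0.831

Trapezoidal AUC_0→8.5 (intranasal spray):
  [0→2]: (0.0+235.0)/2 × 2 = 235.0
  [2→5]: (235.0+184.6)/2 × 3 = 629.4
  [5→7]: (184.6+129.8)/2 × 2 = 314.4
  [7→8.5]: (129.8+97.2)/2 × 1.5 = 170.25
  Sum = 1349.05 ng/mL·h
Tail: C_last/k_e = 97.2/0.203 = 478.818
AUC_0→∞ (intranasal spray) = 1349.05 + 478.818 = 1827.868 ng/mL·h
F = (AUC_ev/D_ev)/(AUC_iv/D_iv) = (1827.868/20)/(1100/10) = 91.3934/110 = 0.8308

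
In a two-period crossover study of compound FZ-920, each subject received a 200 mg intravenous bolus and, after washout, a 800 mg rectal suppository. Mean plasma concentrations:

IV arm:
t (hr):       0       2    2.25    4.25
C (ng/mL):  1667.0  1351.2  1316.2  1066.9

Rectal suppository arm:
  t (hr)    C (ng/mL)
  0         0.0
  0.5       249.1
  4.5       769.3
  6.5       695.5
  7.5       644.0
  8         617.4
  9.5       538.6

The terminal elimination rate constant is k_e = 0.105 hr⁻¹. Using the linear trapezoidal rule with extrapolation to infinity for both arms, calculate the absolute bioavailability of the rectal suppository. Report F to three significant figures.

F = 0.166

Trapezoidal AUC_0→4.25 (IV):
  [0→2]: (1667.0+1351.2)/2 × 2 = 3018.2
  [2→2.25]: (1351.2+1316.2)/2 × 0.25 = 333.425
  [2.25→4.25]: (1316.2+1066.9)/2 × 2 = 2383.1
  Sum = 5734.725 ng/mL·hr
IV tail: 1066.9/0.105 = 10160.952; AUC_iv,0→∞ = 5734.725 + 10160.952 = 15895.677 ng/mL·hr
Trapezoidal AUC_0→9.5 (rectal suppository):
  [0→0.5]: (0.0+249.1)/2 × 0.5 = 62.275
  [0.5→4.5]: (249.1+769.3)/2 × 4 = 2036.8
  [4.5→6.5]: (769.3+695.5)/2 × 2 = 1464.8
  [6.5→7.5]: (695.5+644.0)/2 × 1 = 669.75
  [7.5→8]: (644.0+617.4)/2 × 0.5 = 315.35
  [8→9.5]: (617.4+538.6)/2 × 1.5 = 867.0
  Sum = 5415.975 ng/mL·hr
rectal suppository tail: 538.6/0.105 = 5129.524; AUC_ev,0→∞ = 5415.975 + 5129.524 = 10545.499 ng/mL·hr
F = (AUC_ev/D_ev)/(AUC_iv/D_iv) = (10545.499/800)/(15895.677/200) = 13.1819/79.478385 = 0.1659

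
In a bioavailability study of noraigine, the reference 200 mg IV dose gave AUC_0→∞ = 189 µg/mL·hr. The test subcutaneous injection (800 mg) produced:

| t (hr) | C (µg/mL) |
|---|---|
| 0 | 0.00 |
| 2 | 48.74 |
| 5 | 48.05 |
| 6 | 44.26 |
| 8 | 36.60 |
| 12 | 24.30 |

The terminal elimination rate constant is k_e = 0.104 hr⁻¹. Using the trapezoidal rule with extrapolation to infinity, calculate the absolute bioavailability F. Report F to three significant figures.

F = 0.895

Trapezoidal AUC_0→12 (subcutaneous injection):
  [0→2]: (0.00+48.74)/2 × 2 = 48.74
  [2→5]: (48.74+48.05)/2 × 3 = 145.185
  [5→6]: (48.05+44.26)/2 × 1 = 46.155
  [6→8]: (44.26+36.60)/2 × 2 = 80.86
  [8→12]: (36.60+24.30)/2 × 4 = 121.8
  Sum = 442.74 µg/mL·hr
Tail: C_last/k_e = 24.30/0.104 = 233.654
AUC_0→∞ (subcutaneous injection) = 442.74 + 233.654 = 676.394 µg/mL·hr
F = (AUC_ev/D_ev)/(AUC_iv/D_iv) = (676.394/800)/(189/200) = 0.8454925/0.945 = 0.8947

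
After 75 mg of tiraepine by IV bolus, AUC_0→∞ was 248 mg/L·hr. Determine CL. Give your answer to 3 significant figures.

CL = 0.302 L/hr

CL = Dose_iv / AUC_0→∞
   = 75 / 248 = 0.302419 L/hr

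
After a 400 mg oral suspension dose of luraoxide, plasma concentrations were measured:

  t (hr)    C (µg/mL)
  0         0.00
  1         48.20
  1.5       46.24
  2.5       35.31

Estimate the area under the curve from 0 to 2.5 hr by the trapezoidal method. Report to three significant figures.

Trapezoidal AUC_0→2.5:
  [0→1]: (0.00+48.20)/2 × 1 = 24.1
  [1→1.5]: (48.20+46.24)/2 × 0.5 = 23.61
  [1.5→2.5]: (46.24+35.31)/2 × 1 = 40.775
  Sum = 88.485 µg/mL·hr

AUC = 88.5 µg/mL·hr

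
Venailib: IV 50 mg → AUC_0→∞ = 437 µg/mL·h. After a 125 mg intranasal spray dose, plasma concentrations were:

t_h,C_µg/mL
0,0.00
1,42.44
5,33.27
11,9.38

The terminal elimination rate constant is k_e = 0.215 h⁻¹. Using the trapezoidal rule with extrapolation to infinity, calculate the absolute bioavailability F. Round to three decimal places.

Trapezoidal AUC_0→11 (intranasal spray):
  [0→1]: (0.00+42.44)/2 × 1 = 21.22
  [1→5]: (42.44+33.27)/2 × 4 = 151.42
  [5→11]: (33.27+9.38)/2 × 6 = 127.95
  Sum = 300.59 µg/mL·h
Tail: C_last/k_e = 9.38/0.215 = 43.628
AUC_0→∞ (intranasal spray) = 300.59 + 43.628 = 344.218 µg/mL·h
F = (AUC_ev/D_ev)/(AUC_iv/D_iv) = (344.218/125)/(437/50) = 2.753744/8.74 = 0.3151

F = 0.315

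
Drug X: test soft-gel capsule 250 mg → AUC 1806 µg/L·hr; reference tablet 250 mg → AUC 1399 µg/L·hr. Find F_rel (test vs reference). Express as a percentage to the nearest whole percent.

F_rel = (AUC_test/D_test) / (AUC_ref/D_ref)
      = (1806/250) / (1399/250)
      = 7.224 / 5.596 = 1.2909 = 129.09%

F_rel = 129%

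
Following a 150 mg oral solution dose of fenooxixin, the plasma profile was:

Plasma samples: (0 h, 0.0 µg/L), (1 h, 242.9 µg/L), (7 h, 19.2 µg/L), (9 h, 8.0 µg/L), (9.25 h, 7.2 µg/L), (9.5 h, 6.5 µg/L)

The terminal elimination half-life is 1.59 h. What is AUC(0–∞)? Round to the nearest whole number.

AUC = 953 µg/L·h

Trapezoidal AUC_0→9.5:
  [0→1]: (0.0+242.9)/2 × 1 = 121.45
  [1→7]: (242.9+19.2)/2 × 6 = 786.3
  [7→9]: (19.2+8.0)/2 × 2 = 27.2
  [9→9.25]: (8.0+7.2)/2 × 0.25 = 1.9
  [9.25→9.5]: (7.2+6.5)/2 × 0.25 = 1.7125
  Sum = 938.5625 µg/L·h
k_e = ln2 / t½ = 0.693147 / 1.59 = 0.4359 h^-1
Extrapolated tail: C_last / k_e = 6.5 / 0.4359 = 14.912
AUC_0→∞ = 938.5625 + 14.912 = 953.4745 µg/L·h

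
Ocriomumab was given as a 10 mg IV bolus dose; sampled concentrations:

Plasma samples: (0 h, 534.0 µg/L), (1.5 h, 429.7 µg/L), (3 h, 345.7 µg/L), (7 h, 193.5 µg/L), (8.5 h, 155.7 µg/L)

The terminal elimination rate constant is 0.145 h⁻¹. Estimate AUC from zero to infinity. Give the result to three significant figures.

Trapezoidal AUC_0→8.5:
  [0→1.5]: (534.0+429.7)/2 × 1.5 = 722.775
  [1.5→3]: (429.7+345.7)/2 × 1.5 = 581.55
  [3→7]: (345.7+193.5)/2 × 4 = 1078.4
  [7→8.5]: (193.5+155.7)/2 × 1.5 = 261.9
  Sum = 2644.625 µg/L·h
Extrapolated tail: C_last / k_e = 155.7 / 0.145 = 1073.793
AUC_0→∞ = 2644.625 + 1073.793 = 3718.418 µg/L·h

AUC = 3720 µg/L·h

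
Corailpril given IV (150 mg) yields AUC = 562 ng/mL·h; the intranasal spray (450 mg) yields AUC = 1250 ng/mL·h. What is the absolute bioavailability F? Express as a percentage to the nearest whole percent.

F = (AUC_ev / D_ev) / (AUC_iv / D_iv)
  = (1250/450) / (562/150)
  = 2.77778 / 3.74667 = 0.7414
  = 74.14%

F = 74%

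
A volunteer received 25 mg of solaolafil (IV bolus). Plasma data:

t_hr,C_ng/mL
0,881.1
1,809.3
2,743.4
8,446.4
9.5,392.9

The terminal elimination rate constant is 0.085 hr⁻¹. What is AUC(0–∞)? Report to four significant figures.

AUC = 10440 ng/mL·hr

Trapezoidal AUC_0→9.5:
  [0→1]: (881.1+809.3)/2 × 1 = 845.2
  [1→2]: (809.3+743.4)/2 × 1 = 776.35
  [2→8]: (743.4+446.4)/2 × 6 = 3569.4
  [8→9.5]: (446.4+392.9)/2 × 1.5 = 629.475
  Sum = 5820.425 ng/mL·hr
Extrapolated tail: C_last / k_e = 392.9 / 0.085 = 4622.353
AUC_0→∞ = 5820.425 + 4622.353 = 10442.778 ng/mL·hr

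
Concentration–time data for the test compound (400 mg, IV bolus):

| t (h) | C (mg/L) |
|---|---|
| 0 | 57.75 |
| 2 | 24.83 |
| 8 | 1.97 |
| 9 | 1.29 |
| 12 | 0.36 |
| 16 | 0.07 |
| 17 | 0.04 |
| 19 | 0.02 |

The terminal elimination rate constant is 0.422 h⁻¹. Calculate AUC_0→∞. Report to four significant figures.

AUC = 168.1 mg/L·h

Trapezoidal AUC_0→19:
  [0→2]: (57.75+24.83)/2 × 2 = 82.58
  [2→8]: (24.83+1.97)/2 × 6 = 80.4
  [8→9]: (1.97+1.29)/2 × 1 = 1.63
  [9→12]: (1.29+0.36)/2 × 3 = 2.475
  [12→16]: (0.36+0.07)/2 × 4 = 0.86
  [16→17]: (0.07+0.04)/2 × 1 = 0.055
  [17→19]: (0.04+0.02)/2 × 2 = 0.06
  Sum = 168.06 mg/L·h
Extrapolated tail: C_last / k_e = 0.02 / 0.422 = 0.047
AUC_0→∞ = 168.06 + 0.047 = 168.107 mg/L·h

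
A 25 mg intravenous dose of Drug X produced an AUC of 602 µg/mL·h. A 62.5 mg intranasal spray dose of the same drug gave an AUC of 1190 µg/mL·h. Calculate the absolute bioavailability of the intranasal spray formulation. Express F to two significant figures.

F = 0.79

F = (AUC_ev / D_ev) / (AUC_iv / D_iv)
  = (1190/62.5) / (602/25)
  = 19.04 / 24.08 = 0.7907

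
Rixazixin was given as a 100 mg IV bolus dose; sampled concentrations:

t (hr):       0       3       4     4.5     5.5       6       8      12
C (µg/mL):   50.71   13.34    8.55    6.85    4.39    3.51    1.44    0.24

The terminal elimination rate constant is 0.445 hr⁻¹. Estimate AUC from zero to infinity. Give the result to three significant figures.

AUC = 127 µg/mL·hr

Trapezoidal AUC_0→12:
  [0→3]: (50.71+13.34)/2 × 3 = 96.075
  [3→4]: (13.34+8.55)/2 × 1 = 10.945
  [4→4.5]: (8.55+6.85)/2 × 0.5 = 3.85
  [4.5→5.5]: (6.85+4.39)/2 × 1 = 5.62
  [5.5→6]: (4.39+3.51)/2 × 0.5 = 1.975
  [6→8]: (3.51+1.44)/2 × 2 = 4.95
  [8→12]: (1.44+0.24)/2 × 4 = 3.36
  Sum = 126.775 µg/mL·hr
Extrapolated tail: C_last / k_e = 0.24 / 0.445 = 0.539
AUC_0→∞ = 126.775 + 0.539 = 127.314 µg/mL·hr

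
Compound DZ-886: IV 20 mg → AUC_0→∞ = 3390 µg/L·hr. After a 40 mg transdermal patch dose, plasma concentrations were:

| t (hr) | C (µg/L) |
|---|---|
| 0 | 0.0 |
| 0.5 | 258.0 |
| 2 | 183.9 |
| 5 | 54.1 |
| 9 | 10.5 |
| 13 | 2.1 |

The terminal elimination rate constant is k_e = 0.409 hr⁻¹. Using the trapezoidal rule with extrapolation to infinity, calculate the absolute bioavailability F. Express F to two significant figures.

F = 0.13

Trapezoidal AUC_0→13 (transdermal patch):
  [0→0.5]: (0.0+258.0)/2 × 0.5 = 64.5
  [0.5→2]: (258.0+183.9)/2 × 1.5 = 331.425
  [2→5]: (183.9+54.1)/2 × 3 = 357.0
  [5→9]: (54.1+10.5)/2 × 4 = 129.2
  [9→13]: (10.5+2.1)/2 × 4 = 25.2
  Sum = 907.325 µg/L·hr
Tail: C_last/k_e = 2.1/0.409 = 5.134
AUC_0→∞ (transdermal patch) = 907.325 + 5.134 = 912.459 µg/L·hr
F = (AUC_ev/D_ev)/(AUC_iv/D_iv) = (912.459/40)/(3390/20) = 22.811475/169.5 = 0.1346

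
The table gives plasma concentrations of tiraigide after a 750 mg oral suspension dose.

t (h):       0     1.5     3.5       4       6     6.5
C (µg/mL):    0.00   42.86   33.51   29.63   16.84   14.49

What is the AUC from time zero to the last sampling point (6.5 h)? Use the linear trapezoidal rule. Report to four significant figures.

Trapezoidal AUC_0→6.5:
  [0→1.5]: (0.00+42.86)/2 × 1.5 = 32.145
  [1.5→3.5]: (42.86+33.51)/2 × 2 = 76.37
  [3.5→4]: (33.51+29.63)/2 × 0.5 = 15.785
  [4→6]: (29.63+16.84)/2 × 2 = 46.47
  [6→6.5]: (16.84+14.49)/2 × 0.5 = 7.8325
  Sum = 178.6025 µg/mL·h

AUC = 178.6 µg/mL·h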